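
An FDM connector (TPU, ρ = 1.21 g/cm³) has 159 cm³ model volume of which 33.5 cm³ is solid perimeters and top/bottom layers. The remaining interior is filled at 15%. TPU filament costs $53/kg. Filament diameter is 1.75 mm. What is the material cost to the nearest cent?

$3.36

Interior volume = 159 − 33.5 = 125.5 cm³.
Deposited infill = 0.15 × 125.5 = 18.825 cm³.
Total printed volume: 33.5 + 18.825 → 52.325 cm³.
Mass = 52.325 × 1.21 = 63.31325 g.
At $53/kg: 63.31325/1000 × 53 = $3.36.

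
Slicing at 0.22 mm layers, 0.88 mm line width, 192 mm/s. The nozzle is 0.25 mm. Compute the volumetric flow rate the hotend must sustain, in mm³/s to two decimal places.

Extrusion cross-section: 0.22 × 0.88 → 0.1936 mm².
Q = v·A = 192 × 0.1936 = 37.17 mm³/s.

37.17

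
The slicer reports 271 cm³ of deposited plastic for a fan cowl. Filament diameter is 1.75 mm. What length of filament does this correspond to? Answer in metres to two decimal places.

A = π r² = π × 0.875² = 2.4053 mm².
Length = 271 cm³ / 2.4053 mm² = 271000 / 2.4053 = 112667.86 mm = 112.67 m.

112.67 m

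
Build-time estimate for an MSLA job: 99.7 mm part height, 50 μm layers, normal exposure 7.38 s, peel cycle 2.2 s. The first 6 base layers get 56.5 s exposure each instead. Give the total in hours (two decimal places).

Layers = ⌈99.7/0.05⌉ = 1994.
Burn-in layers: 6 × (56.5 + 2.2) → 352.2 s.
Normal layers: 1988 × (7.38 + 2.2) → 19045.04 s.
Total = 352.2 + 19045.04 = 19397.24 s = 5.39 hours.

5.39 hours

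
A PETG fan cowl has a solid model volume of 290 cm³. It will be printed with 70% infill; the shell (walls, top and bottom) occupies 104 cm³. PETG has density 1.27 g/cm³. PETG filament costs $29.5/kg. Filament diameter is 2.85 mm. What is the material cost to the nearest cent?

$8.77

Volume inside the shell: 290 − 104 → 186 cm³.
Deposited infill: 0.70 × 186 → 130.2 cm³.
Total printed volume: 104 + 130.2 → 234.2 cm³.
Mass = 234.2 × 1.27, so 297.434 g.
At $29.5/kg: 297.434/1000 × 29.5 = $8.77.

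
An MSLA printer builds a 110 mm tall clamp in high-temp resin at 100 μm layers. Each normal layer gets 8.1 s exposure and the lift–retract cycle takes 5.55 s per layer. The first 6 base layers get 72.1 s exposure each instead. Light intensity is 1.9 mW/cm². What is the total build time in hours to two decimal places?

Layers = ⌈110/0.1⌉ = 1100.
Bottom layers: 6 × (72.1 + 5.55) → 465.9 s.
Normal layers: 1094 × (8.1 + 5.55) → 14933.1 s.
Sum: 465.9 + 14933.1 = 15399 s → 4.28 hours.

4.28 hours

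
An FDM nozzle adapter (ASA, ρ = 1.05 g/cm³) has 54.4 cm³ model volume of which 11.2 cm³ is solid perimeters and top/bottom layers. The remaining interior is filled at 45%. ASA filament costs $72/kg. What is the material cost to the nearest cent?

$2.32

Infill region = 54.4 − 11.2, so 43.2 cm³.
Infill volume = 0.45 × 43.2 = 19.44 cm³.
Deposited volume: 11.2 + 19.44 → 30.64 cm³.
Mass = 30.64 × 1.05 = 32.172 g.
Cost = 32.172 g / 1000 × $72/kg = $2.32.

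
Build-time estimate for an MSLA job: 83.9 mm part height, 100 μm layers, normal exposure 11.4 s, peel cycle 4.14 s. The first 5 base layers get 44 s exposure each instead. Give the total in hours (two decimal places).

3.67 hours

Layers = ⌈83.9/0.1⌉ = 839.
Burn-in layers = 5 × (44 + 4.14) = 240.7 s.
Regular layers: 834 × (11.4 + 4.14) → 12960.36 s.
Sum: 240.7 + 12960.36 = 13201.06 s → 3.67 hours.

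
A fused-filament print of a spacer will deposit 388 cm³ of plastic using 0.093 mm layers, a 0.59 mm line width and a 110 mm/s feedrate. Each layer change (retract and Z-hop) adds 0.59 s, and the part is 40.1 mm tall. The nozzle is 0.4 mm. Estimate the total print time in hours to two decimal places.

Line area = 0.093 × 0.59, so 0.05487 mm².
Total extruded path = 388000/0.05487 = 7071259.3 mm.
Print-move time = 7071259.3 / 110 = 64284.2 s.
Layers = ⌈40.1/0.093⌉ = 432.
Layer-change overhead: 432 × 0.59 → 254.88 s.
Total = 64284.2 + 254.88 = 64539.08 s = 17.93 hours.

17.93 hours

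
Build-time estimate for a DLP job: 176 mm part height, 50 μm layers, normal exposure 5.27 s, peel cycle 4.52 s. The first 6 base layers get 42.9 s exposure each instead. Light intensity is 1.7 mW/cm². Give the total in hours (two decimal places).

Layer count = ceil(176 / 0.05) = 3520.
Bottom layers = 6 × (42.9 + 4.52) = 284.52 s.
Remaining layers = 3514 × (5.27 + 4.52), so 34402.06 s.
Total = 284.52 + 34402.06 = 34686.58 s = 9.64 hours.

9.64 hours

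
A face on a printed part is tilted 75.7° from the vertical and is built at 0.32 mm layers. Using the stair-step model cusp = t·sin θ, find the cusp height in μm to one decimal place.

310.1 μm

Cusp = layer height × sin(75.7°) = 0.32 × 0.9690 = 0.31008 mm = 310.1 μm.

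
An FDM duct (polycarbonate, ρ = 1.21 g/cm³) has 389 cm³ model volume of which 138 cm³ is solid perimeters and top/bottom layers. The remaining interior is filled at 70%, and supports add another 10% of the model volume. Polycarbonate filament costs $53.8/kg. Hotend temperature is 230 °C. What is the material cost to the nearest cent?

Infill region = 389 − 138 = 251 cm³.
Infill volume = 0.70 × 251, so 175.7 cm³.
Support: 0.10 × 389 → 38.9 cm³.
Total printed volume: 138 + 175.7 + 38.9 → 352.6 cm³.
Mass: 352.6 × 1.21 → 426.646 g.
At $53.8/kg: 426.646/1000 × 53.8 = $22.95.

$22.95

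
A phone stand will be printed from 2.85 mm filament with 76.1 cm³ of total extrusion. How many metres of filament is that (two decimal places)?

11.93 m

Cross-section of 2.85 mm filament: π·(2.85/2)² = 6.3794 mm².
Length = 76.1 cm³ / 6.3794 mm² = 76100 / 6.3794 = 11929.02 mm = 11.93 m.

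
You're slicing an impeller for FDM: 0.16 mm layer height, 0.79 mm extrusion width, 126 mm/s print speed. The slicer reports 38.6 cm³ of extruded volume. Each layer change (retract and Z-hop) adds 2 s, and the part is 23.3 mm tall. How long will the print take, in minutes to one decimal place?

45.3 minutes

Bead cross-section: 0.16 × 0.79 → 0.1264 mm².
Total extruded path = 38600/0.1264 = 305379.7 mm.
Extrusion time: 305379.7 / 126 → 2423.6 s.
Number of layers: 23.3 / 0.16 → 146 (rounded up).
Non-print overhead = 146 × 2, so 292 s.
Altogether 2423.6 + 292 = 2715.6 s, i.e. 45.3 minutes.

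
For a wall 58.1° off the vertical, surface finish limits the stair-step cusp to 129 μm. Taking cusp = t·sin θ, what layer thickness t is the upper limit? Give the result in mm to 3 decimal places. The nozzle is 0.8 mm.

Layer height = cusp / sin(58.1°) = 0.129 / 0.8490 = 0.152 mm.

0.152 mm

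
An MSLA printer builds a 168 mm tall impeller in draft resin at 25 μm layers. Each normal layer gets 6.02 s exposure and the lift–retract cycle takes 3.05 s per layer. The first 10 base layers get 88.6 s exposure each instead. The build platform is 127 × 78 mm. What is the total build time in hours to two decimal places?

17.16 hours

Layers = ⌈168/0.025⌉ = 6720.
Base layers: 10 × (88.6 + 3.05) → 916.5 s.
Normal layers = 6710 × (6.02 + 3.05), so 60859.7 s.
Total = 916.5 + 60859.7 = 61776.2 s = 17.16 hours.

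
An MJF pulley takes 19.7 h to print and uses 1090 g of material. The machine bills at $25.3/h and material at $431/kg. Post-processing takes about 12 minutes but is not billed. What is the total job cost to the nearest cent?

$968.20

Machine-time cost = 25.3 × 19.7 = $498.41.
Feedstock cost: 431 × 1090/1000 → $469.79.
Total = 498.41 + 469.79 = $968.20.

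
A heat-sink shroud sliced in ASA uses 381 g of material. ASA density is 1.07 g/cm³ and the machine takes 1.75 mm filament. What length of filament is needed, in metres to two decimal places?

Volume = 381 g / 1.07 g·cm⁻³ = 356.0748 cm³ = 356074.8 mm³.
A = π r² = π × 0.875² = 2.4053 mm².
L = V/A = 356074.8/2.4053 = 148037.58 mm → 148.04 m.

148.04 m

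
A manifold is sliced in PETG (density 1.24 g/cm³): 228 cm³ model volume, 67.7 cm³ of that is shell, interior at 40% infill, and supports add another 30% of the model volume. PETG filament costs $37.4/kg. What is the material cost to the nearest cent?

Infill region = 228 − 67.7 = 160.3 cm³.
Infill volume: 0.40 × 160.3 → 64.12 cm³.
Support = 0.30 × 228 = 68.4 cm³.
Deposited volume = 67.7 + 64.12 + 68.4 = 200.22 cm³.
Mass: 200.22 × 1.24 → 248.2728 g.
At $37.4/kg: 248.2728/1000 × 37.4 = $9.29.

$9.29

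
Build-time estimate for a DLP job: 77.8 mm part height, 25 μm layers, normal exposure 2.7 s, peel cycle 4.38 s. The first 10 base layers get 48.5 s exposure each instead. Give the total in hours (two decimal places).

6.25 hours

Layers = ⌈77.8/0.025⌉ = 3112.
Base layers = 10 × (48.5 + 4.38), so 528.8 s.
Normal layers: 3102 × (2.7 + 4.38) → 21962.16 s.
Total = 528.8 + 21962.16 = 22490.96 s = 6.25 hours.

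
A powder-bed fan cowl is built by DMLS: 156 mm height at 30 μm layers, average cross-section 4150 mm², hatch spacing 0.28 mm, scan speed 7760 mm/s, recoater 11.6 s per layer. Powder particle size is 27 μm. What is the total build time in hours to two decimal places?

19.51 hours

Layers = ⌈156/0.03⌉ = 5200.
Scan path per layer = 4150 / 0.28, so 14821.4 mm.
Laser time per layer = 14821.4 / 7760 = 1.91 s.
Layer cycle = 1.91 + 11.6 = 13.51 s.
Total: 5200 × 13.51 s = 70252 s → 19.51 hours.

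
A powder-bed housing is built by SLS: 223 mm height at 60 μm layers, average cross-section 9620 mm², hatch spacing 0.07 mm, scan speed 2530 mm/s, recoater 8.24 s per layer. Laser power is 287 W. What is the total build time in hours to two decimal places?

64.59 hours

Layers = ⌈223/0.06⌉ = 3717.
Per-layer scan distance = 9620 / 0.07, so 137428.6 mm.
Per-layer scan time = 137428.6 / 2530 = 54.3196 s.
Layer cycle: 54.3196 + 8.24 → 62.5596 s.
3717 layers × 62.5596 s/layer = 232534.0332 s, i.e. 64.59 hours.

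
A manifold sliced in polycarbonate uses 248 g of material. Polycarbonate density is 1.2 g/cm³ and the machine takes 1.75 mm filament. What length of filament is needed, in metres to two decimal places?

85.92 m

Extruded volume: 248/1.2 = 206.6667 cm³ (206666.7 mm³).
A = π r² = π × 0.875² = 2.4053 mm².
Length = 206666.7 / 2.4053 = 85921.38 mm = 85.92 m.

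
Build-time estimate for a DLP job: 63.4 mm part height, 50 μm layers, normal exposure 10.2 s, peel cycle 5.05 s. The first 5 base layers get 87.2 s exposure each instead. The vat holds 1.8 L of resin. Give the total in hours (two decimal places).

Number of layers: 63.4 / 0.05 → 1268 (rounded up).
Base layers: 5 × (87.2 + 5.05) → 461.25 s.
Remaining layers = 1263 × (10.2 + 5.05) = 19260.75 s.
Total = 461.25 + 19260.75 = 19722 s = 5.48 hours.

5.48 hours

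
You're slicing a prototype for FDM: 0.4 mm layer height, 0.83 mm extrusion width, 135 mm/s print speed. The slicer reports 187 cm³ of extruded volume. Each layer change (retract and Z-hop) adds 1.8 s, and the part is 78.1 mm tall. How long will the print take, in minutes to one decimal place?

75.4 minutes

Line area = 0.4 × 0.83 = 0.332 mm².
Toolpath length = 187 cm³ / 0.332 mm² = 187000 / 0.332 = 563253 mm.
Time extruding = 563253 / 135 = 4172.2 s.
Layer count = ceil(78.1 / 0.4) = 196.
Layer-change overhead: 196 × 1.8 → 352.8 s.
Altogether 4172.2 + 352.8 = 4525 s, i.e. 75.4 minutes.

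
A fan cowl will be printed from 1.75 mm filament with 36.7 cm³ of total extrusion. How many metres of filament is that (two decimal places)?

15.26 m

Filament cross-section = π × (1.75/2)² = 2.4053 mm².
L = 36700 mm³ / 2.4053 mm² = 15257.97 mm, i.e. 15.26 m.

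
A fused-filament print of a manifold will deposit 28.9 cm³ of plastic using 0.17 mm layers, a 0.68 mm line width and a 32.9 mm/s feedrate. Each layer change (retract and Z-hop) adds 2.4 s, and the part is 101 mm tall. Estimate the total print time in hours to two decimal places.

Extrusion cross-section = 0.17 × 0.68 = 0.1156 mm².
Total extruded path = 28900/0.1156 = 250000 mm.
Extrusion time: 250000 / 32.9 → 7598.8 s.
Layer count = ceil(101 / 0.17) = 595.
Z-hop total: 595 × 2.4 → 1428 s.
Altogether 7598.8 + 1428 = 9026.8 s, i.e. 2.51 hours.

2.51 hours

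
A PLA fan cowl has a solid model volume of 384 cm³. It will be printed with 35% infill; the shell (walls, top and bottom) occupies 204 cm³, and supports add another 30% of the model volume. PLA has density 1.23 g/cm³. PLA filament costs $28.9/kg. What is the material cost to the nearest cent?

$13.59

Interior volume = 384 − 204 = 180 cm³.
Infill volume = 0.35 × 180 = 63 cm³.
Support = 0.30 × 384 = 115.2 cm³.
Deposited volume: 204 + 63 + 115.2 → 382.2 cm³.
Mass: 382.2 × 1.23 → 470.106 g.
Cost = 470.106 g / 1000 × $28.9/kg = $13.59.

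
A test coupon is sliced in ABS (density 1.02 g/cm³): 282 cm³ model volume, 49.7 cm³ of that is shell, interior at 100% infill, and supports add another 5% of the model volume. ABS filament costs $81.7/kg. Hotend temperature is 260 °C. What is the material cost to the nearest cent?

$24.68

Infill region: 282 − 49.7 → 232.3 cm³.
Infill deposited: 1.00 × 232.3 → 232.3 cm³.
Support = 0.05 × 282, so 14.1 cm³.
Total extruded: 49.7 + 232.3 + 14.1 → 296.1 cm³.
Mass: 296.1 × 1.02 → 302.022 g.
At $81.7/kg: 302.022/1000 × 81.7 = $24.68.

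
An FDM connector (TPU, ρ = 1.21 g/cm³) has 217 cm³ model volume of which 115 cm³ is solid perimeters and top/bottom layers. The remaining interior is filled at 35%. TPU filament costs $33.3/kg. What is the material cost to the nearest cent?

Infill region = 217 − 115 = 102 cm³.
Infill volume: 0.35 × 102 → 35.7 cm³.
Deposited volume: 115 + 35.7 → 150.7 cm³.
Mass = 150.7 × 1.21, so 182.347 g.
At $33.3/kg: 182.347/1000 × 33.3 = $6.07.

$6.07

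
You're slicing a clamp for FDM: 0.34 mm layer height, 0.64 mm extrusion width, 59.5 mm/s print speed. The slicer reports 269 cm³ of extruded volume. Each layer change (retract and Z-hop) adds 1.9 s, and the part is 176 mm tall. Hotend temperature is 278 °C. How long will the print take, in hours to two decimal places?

Line area: 0.34 × 0.64 → 0.2176 mm².
Path length: 269000 mm³ / 0.2176 mm² → 1236213.2 mm.
Time extruding = 1236213.2 / 59.5 = 20776.7 s.
Layer count = ceil(176 / 0.34) = 518.
Z-hop total = 518 × 1.9, so 984.2 s.
Altogether 20776.7 + 984.2 = 21760.9 s, i.e. 6.04 hours.

6.04 hours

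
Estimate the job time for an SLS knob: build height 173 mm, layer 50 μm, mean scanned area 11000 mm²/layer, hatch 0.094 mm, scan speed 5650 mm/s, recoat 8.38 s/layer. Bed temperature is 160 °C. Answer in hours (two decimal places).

27.96 hours

Number of layers: 173 / 0.05 → 3460 (rounded up).
Hatch length per layer = 11000 / 0.094 = 117021.3 mm.
Scan time per layer: 117021.3 / 5650 → 20.7117 s.
Per-layer time = 20.7117 + 8.38, so 29.0917 s.
Total: 3460 × 29.0917 s = 100657.282 s → 27.96 hours.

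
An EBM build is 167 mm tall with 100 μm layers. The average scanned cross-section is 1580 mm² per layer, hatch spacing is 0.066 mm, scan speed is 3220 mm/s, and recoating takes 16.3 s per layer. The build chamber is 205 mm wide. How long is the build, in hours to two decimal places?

11.01 hours

Layer count = ceil(167 / 0.1) = 1670.
Hatch length per layer: 1580 / 0.066 → 23939.4 mm.
Scan time per layer = 23939.4 / 3220 = 7.4346 s.
Time per layer = 7.4346 + 16.3, so 23.7346 s.
Total: 1670 × 23.7346 s = 39636.782 s → 11.01 hours.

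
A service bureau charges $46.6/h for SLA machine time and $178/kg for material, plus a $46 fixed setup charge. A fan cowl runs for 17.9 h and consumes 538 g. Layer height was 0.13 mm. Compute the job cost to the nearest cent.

Machine-time cost = 46.6 × 17.9 = $834.14.
Material cost = 178 × 538/1000 = $95.764.
Adding setup: 834.14 + 95.764 + 46 → 975.904 ≈ $975.90.

$975.90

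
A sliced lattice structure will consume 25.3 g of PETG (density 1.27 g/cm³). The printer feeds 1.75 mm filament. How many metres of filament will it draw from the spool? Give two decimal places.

8.28 m

Volume = 25.3 g / 1.27 g·cm⁻³ = 19.9213 cm³ = 19921.3 mm³.
A = π r² = π × 0.875² = 2.4053 mm².
L = V/A = 19921.3/2.4053 = 8282.25 mm → 8.28 m.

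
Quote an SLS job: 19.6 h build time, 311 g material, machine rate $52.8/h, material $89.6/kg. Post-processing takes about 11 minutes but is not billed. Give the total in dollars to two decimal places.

Machine cost = 52.8 × 19.6 = $1034.88.
Material cost = 89.6 × 311/1000, so $27.8656.
Total = 1034.88 + 27.8656 = 1062.7456 ≈ $1062.75.

$1062.75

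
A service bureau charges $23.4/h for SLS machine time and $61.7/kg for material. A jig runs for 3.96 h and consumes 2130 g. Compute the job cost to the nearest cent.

Machine cost: 23.4 × 3.96 → $92.664.
Material cost = 61.7 × 2130/1000 = $131.421.
Job cost: 92.664 + 131.421 = 224.085 ≈ $224.09.

$224.09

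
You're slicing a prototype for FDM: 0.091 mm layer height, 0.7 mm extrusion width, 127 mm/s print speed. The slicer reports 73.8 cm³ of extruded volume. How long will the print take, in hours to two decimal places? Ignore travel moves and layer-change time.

2.53 hours

Bead cross-section = 0.091 × 0.7, so 0.0637 mm².
Total extruded path = 73800/0.0637 = 1158555.7 mm.
Extrusion time: 1158555.7 / 127 → 9122.5 s.
Converting: 9122.5 s = 2.53 hours.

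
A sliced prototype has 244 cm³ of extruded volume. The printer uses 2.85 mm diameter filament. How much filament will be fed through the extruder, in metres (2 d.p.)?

Filament cross-section = π × (2.85/2)² = 6.3794 mm².
L = 244000 mm³ / 6.3794 mm² = 38248.11 mm, i.e. 38.25 m.

38.25 m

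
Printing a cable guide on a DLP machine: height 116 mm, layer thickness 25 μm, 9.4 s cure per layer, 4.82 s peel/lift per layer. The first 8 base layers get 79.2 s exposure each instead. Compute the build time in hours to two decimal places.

Layer count = ceil(116 / 0.025) = 4640.
Base layers = 8 × (79.2 + 4.82), so 672.16 s.
Regular layers: 4632 × (9.4 + 4.82) → 65867.04 s.
Sum: 672.16 + 65867.04 = 66539.2 s → 18.48 hours.

18.48 hours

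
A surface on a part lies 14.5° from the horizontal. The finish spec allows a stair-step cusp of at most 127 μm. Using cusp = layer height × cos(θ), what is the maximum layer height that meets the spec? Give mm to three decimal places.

Layer height = cusp / cos(14.5°) = 0.127 / 0.9681 = 0.131 mm.

0.131 mm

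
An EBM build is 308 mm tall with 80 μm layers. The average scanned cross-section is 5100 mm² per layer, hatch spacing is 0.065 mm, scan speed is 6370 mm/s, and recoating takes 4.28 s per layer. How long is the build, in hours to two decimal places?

17.75 hours

Number of layers: 308 / 0.08 → 3850 (rounded up).
Per-layer scan distance = 5100 / 0.065, so 78461.5 mm.
Beam time per layer = 78461.5 / 6370 = 12.3173 s.
Per-layer time: 12.3173 + 4.28 → 16.5973 s.
Total: 3850 × 16.5973 s = 63899.605 s → 17.75 hours.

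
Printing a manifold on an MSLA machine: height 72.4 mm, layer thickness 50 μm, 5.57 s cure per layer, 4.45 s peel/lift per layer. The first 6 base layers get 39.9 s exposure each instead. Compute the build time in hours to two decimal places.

4.09 hours

Layers = ⌈72.4/0.05⌉ = 1448.
Bottom layers: 6 × (39.9 + 4.45) → 266.1 s.
Normal layers = 1442 × (5.57 + 4.45), so 14448.84 s.
Total = 266.1 + 14448.84 = 14714.94 s = 4.09 hours.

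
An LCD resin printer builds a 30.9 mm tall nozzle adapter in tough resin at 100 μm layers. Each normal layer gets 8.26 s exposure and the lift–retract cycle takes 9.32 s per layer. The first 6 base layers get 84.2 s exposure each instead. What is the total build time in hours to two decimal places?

1.64 hours

Layer count = ceil(30.9 / 0.1) = 309.
Base layers = 6 × (84.2 + 9.32), so 561.12 s.
Regular layers = 303 × (8.26 + 9.32) = 5326.74 s.
Total = 561.12 + 5326.74 = 5887.86 s = 1.64 hours.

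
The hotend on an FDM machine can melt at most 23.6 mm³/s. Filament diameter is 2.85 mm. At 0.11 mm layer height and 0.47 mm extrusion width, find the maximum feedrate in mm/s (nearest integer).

456 mm/s

Extrusion cross-section = 0.11 × 0.47 = 0.0517 mm².
Max speed = 23.6 / 0.0517 = 456.48 ≈ 456 mm/s.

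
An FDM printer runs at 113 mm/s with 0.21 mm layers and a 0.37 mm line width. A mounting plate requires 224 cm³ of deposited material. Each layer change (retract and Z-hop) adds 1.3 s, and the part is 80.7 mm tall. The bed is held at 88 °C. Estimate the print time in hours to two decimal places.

Line area = 0.21 × 0.37 = 0.0777 mm².
Path length: 224000 mm³ / 0.0777 mm² → 2882882.9 mm.
Extrusion time = 2882882.9 / 113 = 25512.2 s.
Layers = ⌈80.7/0.21⌉ = 385.
Layer-change overhead: 385 × 1.3 → 500.5 s.
Altogether 25512.2 + 500.5 = 26012.7 s, i.e. 7.23 hours.

7.23 hours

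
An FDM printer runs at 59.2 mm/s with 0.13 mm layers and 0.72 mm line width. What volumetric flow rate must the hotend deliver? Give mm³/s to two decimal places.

A: 0.13 × 0.72 → 0.0936 mm².
Q = v·A = 59.2 × 0.0936 = 5.54 mm³/s.

5.54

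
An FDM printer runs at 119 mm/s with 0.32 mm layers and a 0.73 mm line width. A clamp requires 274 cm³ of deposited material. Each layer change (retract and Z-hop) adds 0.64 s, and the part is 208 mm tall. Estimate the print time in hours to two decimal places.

Line area = 0.32 × 0.73, so 0.2336 mm².
Total extruded path = 274000/0.2336 = 1172945.2 mm.
Time extruding: 1172945.2 / 119 → 9856.7 s.
Layer count = ceil(208 / 0.32) = 650.
Z-hop total = 650 × 0.64 = 416 s.
Altogether 9856.7 + 416 = 10272.7 s, i.e. 2.85 hours.

2.85 hours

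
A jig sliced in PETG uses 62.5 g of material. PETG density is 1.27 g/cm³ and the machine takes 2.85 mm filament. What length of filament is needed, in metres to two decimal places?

Extruded volume: 62.5/1.27 = 49.2126 cm³ (49212.6 mm³).
Filament cross-section = π × (2.85/2)² = 6.3794 mm².
L = V/A = 49212.6/6.3794 = 7714.3 mm → 7.71 m.

7.71 m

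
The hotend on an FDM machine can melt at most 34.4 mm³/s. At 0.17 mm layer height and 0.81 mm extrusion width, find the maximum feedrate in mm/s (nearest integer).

250 mm/s

Extrusion cross-section = 0.17 × 0.81 = 0.1377 mm².
Max speed = 34.4 / 0.1377 = 249.82 ≈ 250 mm/s.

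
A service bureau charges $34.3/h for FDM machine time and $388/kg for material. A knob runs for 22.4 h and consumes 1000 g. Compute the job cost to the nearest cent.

$1156.32

Machine-time cost = 34.3 × 22.4, so $768.32.
Feedstock cost = 388 × 1000/1000, so $388.00.
Job cost: 768.32 + 388.00 = $1156.32.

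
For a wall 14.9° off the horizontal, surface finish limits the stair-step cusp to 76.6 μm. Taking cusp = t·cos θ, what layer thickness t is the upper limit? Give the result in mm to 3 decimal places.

0.079 mm

t = h_c / cos θ = 0.0766 / 0.9664 = 0.079 mm.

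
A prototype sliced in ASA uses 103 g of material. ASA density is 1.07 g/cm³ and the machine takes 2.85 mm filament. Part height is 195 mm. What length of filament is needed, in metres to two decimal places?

Extruded volume: 103/1.07 = 96.2617 cm³ (96261.7 mm³).
A = π r² = π × 1.425² = 6.3794 mm².
Length = 96261.7 / 6.3794 = 15089.46 mm = 15.09 m.

15.09 m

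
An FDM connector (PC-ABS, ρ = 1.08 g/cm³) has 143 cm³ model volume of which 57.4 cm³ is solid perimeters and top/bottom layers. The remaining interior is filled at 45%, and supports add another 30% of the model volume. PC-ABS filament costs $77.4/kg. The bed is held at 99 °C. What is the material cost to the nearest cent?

Interior volume: 143 − 57.4 → 85.6 cm³.
Deposited infill = 0.45 × 85.6 = 38.52 cm³.
Support: 0.30 × 143 → 42.9 cm³.
Deposited volume: 57.4 + 38.52 + 42.9 → 138.82 cm³.
Mass: 138.82 × 1.08 → 149.9256 g.
Cost = 149.9256 g / 1000 × $77.4/kg = $11.60.

$11.60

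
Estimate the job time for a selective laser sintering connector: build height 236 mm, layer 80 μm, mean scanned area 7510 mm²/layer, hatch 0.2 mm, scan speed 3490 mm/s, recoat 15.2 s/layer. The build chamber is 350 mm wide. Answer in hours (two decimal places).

21.27 hours

Layer count = ceil(236 / 0.08) = 2950.
Hatch length per layer: 7510 / 0.2 → 37550 mm.
Per-layer scan time = 37550 / 3490, so 10.7593 s.
Layer cycle = 10.7593 + 15.2, so 25.9593 s.
Total: 2950 × 25.9593 s = 76579.935 s → 21.27 hours.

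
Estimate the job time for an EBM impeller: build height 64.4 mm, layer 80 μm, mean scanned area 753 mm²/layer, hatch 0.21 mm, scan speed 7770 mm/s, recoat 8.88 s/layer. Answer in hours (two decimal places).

Layers = ⌈64.4/0.08⌉ = 805.
Per-layer scan distance: 753 / 0.21 → 3585.7 mm.
Per-layer scan time = 3585.7 / 7770, so 0.4615 s.
Layer cycle = 0.4615 + 8.88 = 9.3415 s.
Build time = 805 × 9.3415 = 7519.9075 s = 2.09 hours.

2.09 hours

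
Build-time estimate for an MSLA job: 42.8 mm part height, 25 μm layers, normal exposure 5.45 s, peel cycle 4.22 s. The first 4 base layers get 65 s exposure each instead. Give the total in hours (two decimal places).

Layers = ⌈42.8/0.025⌉ = 1712.
Bottom layers = 4 × (65 + 4.22), so 276.88 s.
Regular layers = 1708 × (5.45 + 4.22), so 16516.36 s.
Total = 276.88 + 16516.36 = 16793.24 s = 4.66 hours.

4.66 hours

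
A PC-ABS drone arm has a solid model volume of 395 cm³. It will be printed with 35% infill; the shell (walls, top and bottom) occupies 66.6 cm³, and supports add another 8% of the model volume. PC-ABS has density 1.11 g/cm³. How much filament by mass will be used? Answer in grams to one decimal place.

Interior volume = 395 − 66.6, so 328.4 cm³.
Infill volume = 0.35 × 328.4 = 114.94 cm³.
Support = 0.08 × 395, so 31.6 cm³.
Deposited volume = 66.6 + 114.94 + 31.6, so 213.14 cm³.
Mass = 213.14 × 1.11, so 236.5854 g.

236.6 g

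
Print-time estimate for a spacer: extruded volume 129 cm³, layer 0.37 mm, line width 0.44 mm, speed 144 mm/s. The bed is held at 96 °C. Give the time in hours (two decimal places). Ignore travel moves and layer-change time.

1.53 hours

Extrusion cross-section = 0.37 × 0.44 = 0.1628 mm².
Total extruded path = 129000/0.1628 = 792383.3 mm.
Extrusion time: 792383.3 / 144 → 5502.7 s.
That's 5502.7 s → 1.53 hours.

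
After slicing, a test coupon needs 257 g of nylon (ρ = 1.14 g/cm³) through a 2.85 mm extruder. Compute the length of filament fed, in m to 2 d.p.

Volume = 257 g / 1.14 g·cm⁻³ = 225.4386 cm³ = 225438.6 mm³.
A = π r² = π × 1.425² = 6.3794 mm².
L = V/A = 225438.6/6.3794 = 35338.53 mm → 35.34 m.

35.34 m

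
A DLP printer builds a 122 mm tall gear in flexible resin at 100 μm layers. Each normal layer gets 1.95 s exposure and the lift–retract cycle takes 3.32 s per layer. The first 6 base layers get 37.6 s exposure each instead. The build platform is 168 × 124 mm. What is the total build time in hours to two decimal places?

1.85 hours

Layers = ⌈122/0.1⌉ = 1220.
Base layers = 6 × (37.6 + 3.32), so 245.52 s.
Remaining layers: 1214 × (1.95 + 3.32) → 6397.78 s.
Total = 245.52 + 6397.78 = 6643.3 s = 1.85 hours.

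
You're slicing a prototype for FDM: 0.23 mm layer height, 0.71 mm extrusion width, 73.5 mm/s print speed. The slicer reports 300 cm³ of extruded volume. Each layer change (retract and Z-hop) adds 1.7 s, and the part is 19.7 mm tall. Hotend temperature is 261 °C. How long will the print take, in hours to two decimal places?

6.98 hours

Line area = 0.23 × 0.71, so 0.1633 mm².
Total extruded path = 300000/0.1633 = 1837109.6 mm.
Print-move time = 1837109.6 / 73.5, so 24994.7 s.
Layers = ⌈19.7/0.23⌉ = 86.
Layer-change overhead = 86 × 1.7, so 146.2 s.
Total = 24994.7 + 146.2 = 25140.9 s = 6.98 hours.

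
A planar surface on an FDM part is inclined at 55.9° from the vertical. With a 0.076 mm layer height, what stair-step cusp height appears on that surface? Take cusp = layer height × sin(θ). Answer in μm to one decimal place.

62.9 μm

sin(55.9°) = 0.8281, so cusp = 0.076 × 0.8281 = 0.062936 mm → 62.9 μm.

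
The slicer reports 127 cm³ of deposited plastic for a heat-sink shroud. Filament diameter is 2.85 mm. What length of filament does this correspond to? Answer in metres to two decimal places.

A = π r² = π × 1.425² = 6.3794 mm².
L = 127000 mm³ / 6.3794 mm² = 19907.83 mm, i.e. 19.91 m.

19.91 m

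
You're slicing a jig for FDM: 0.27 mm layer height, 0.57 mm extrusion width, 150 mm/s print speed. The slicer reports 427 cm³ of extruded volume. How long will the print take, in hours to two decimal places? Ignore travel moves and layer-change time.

5.14 hours

Extrusion cross-section = 0.27 × 0.57, so 0.1539 mm².
Toolpath length = 427 cm³ / 0.1539 mm² = 427000 / 0.1539 = 2774528.9 mm.
Time extruding = 2774528.9 / 150, so 18496.9 s.
Converting: 18496.9 s = 5.14 hours.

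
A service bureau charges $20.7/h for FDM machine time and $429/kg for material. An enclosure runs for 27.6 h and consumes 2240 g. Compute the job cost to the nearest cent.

Time charge = 20.7 × 27.6, so $571.32.
Feedstock cost: 429 × 2240/1000 → $960.96.
Job cost: 571.32 + 960.96 = $1532.28.

$1532.28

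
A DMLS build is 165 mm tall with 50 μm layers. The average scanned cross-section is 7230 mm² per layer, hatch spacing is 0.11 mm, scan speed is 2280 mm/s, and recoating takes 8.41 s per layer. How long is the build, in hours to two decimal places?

Layers = ⌈165/0.05⌉ = 3300.
Per-layer scan distance = 7230 / 0.11 = 65727.3 mm.
Per-layer scan time = 65727.3 / 2280 = 28.8278 s.
Time per layer = 28.8278 + 8.41 = 37.2378 s.
Build time = 3300 × 37.2378 = 122884.74 s = 34.13 hours.

34.13 hours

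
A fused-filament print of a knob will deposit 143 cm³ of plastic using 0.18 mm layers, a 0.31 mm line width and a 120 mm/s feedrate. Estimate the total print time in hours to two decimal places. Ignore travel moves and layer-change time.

Bead cross-section: 0.18 × 0.31 → 0.0558 mm².
Path length: 143000 mm³ / 0.0558 mm² → 2562724 mm.
Extrusion time = 2562724 / 120, so 21356 s.
21356 s = 5.93 hours.

5.93 hours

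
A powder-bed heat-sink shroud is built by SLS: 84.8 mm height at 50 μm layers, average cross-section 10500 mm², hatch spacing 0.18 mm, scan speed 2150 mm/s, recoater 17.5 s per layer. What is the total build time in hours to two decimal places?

Layers = ⌈84.8/0.05⌉ = 1696.
Per-layer scan distance: 10500 / 0.18 → 58333.3 mm.
Scan time per layer = 58333.3 / 2150, so 27.1318 s.
Layer cycle = 27.1318 + 17.5, so 44.6318 s.
Total: 1696 × 44.6318 s = 75695.5328 s → 21.03 hours.

21.03 hours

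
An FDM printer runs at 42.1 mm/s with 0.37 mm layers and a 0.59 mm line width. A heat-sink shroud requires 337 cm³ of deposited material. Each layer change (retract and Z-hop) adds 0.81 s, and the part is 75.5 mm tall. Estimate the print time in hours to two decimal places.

10.23 hours

Bead cross-section = 0.37 × 0.59 = 0.2183 mm².
Toolpath length = 337 cm³ / 0.2183 mm² = 337000 / 0.2183 = 1543747.1 mm.
Time extruding: 1543747.1 / 42.1 → 36668.6 s.
Layer count = ceil(75.5 / 0.37) = 205.
Z-hop total = 205 × 0.81 = 166.05 s.
Total = 36668.6 + 166.05 = 36834.65 s = 10.23 hours.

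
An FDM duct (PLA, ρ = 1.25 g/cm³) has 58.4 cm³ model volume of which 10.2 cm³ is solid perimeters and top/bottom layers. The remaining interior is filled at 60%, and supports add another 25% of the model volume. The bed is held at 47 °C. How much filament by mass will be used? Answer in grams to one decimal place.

67.2 g

Interior volume = 58.4 − 10.2 = 48.2 cm³.
Infill deposited = 0.60 × 48.2, so 28.92 cm³.
Support = 0.25 × 58.4 = 14.6 cm³.
Total extruded: 10.2 + 28.92 + 14.6 → 53.72 cm³.
Mass = 53.72 × 1.25, so 67.15 g.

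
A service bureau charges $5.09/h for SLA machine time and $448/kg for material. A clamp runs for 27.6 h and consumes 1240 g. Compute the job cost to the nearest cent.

Machine-time cost = 5.09 × 27.6, so $140.484.
Material cost = 448 × 1240/1000 = $555.52.
Job cost: 140.484 + 555.52 = 696.004 ≈ $696.00.

$696.00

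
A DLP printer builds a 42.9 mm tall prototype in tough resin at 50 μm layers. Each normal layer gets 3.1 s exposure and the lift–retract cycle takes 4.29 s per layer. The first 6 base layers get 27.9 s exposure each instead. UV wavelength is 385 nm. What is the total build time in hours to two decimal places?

1.80 hours

Number of layers: 42.9 / 0.05 → 858 (rounded up).
Bottom layers = 6 × (27.9 + 4.29), so 193.14 s.
Regular layers: 852 × (3.1 + 4.29) → 6296.28 s.
Total = 193.14 + 6296.28 = 6489.42 s = 1.80 hours.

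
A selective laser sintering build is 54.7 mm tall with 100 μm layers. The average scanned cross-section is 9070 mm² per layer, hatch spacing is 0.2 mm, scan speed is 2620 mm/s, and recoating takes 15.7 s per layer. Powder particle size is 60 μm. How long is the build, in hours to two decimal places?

Layers = ⌈54.7/0.1⌉ = 547.
Hatch length per layer = 9070 / 0.2 = 45350 mm.
Laser time per layer = 45350 / 2620 = 17.3092 s.
Per-layer time: 17.3092 + 15.7 → 33.0092 s.
547 layers × 33.0092 s/layer = 18056.0324 s, i.e. 5.02 hours.

5.02 hours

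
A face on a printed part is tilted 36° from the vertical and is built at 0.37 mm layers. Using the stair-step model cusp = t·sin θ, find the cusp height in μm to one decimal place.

h_c = t·sin θ = 0.37 × 0.5878 = 0.217486 mm (217.5 μm).

217.5 μm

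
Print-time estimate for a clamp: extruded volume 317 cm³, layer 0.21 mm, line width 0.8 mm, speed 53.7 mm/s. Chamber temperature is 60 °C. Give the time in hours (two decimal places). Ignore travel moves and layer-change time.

9.76 hours

Line area = 0.21 × 0.8 = 0.168 mm².
Path length: 317000 mm³ / 0.168 mm² → 1886904.8 mm.
Print-move time: 1886904.8 / 53.7 → 35137.9 s.
That's 35137.9 s → 9.76 hours.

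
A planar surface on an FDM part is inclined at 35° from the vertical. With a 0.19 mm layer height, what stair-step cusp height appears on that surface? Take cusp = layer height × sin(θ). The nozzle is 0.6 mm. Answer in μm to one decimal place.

109.0 μm

sin(35°) = 0.5736, so cusp = 0.19 × 0.5736 = 0.108984 mm → 109.0 μm.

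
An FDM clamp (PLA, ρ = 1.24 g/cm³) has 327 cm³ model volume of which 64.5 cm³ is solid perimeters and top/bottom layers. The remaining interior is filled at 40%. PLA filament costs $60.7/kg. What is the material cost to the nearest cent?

Infill region = 327 − 64.5, so 262.5 cm³.
Infill volume = 0.40 × 262.5 = 105 cm³.
Deposited volume = 64.5 + 105 = 169.5 cm³.
Mass = 169.5 × 1.24 = 210.18 g.
Cost = 210.18 g / 1000 × $60.7/kg = $12.76.

$12.76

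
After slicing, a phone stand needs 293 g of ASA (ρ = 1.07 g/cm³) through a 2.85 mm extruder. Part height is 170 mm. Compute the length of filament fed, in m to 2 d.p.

42.92 m

Extruded volume: 293/1.07 = 273.8318 cm³ (273831.8 mm³).
Cross-section of 2.85 mm filament: π·(2.85/2)² = 6.3794 mm².
Length = 273831.8 / 6.3794 = 42924.38 mm = 42.92 m.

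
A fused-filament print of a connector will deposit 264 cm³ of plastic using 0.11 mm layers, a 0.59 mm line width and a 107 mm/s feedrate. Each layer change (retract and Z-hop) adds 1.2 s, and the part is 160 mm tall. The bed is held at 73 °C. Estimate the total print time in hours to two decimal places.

11.05 hours

Extrusion cross-section: 0.11 × 0.59 → 0.0649 mm².
Toolpath length = 264 cm³ / 0.0649 mm² = 264000 / 0.0649 = 4067796.6 mm.
Time extruding = 4067796.6 / 107 = 38016.8 s.
Number of layers: 160 / 0.11 → 1455 (rounded up).
Non-print overhead = 1455 × 1.2, so 1746 s.
Total = 38016.8 + 1746 = 39762.8 s = 11.05 hours.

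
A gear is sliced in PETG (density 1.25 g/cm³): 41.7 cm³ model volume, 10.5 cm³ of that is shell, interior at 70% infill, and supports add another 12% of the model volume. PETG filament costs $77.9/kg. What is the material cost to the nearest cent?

Infill region = 41.7 − 10.5, so 31.2 cm³.
Infill volume = 0.70 × 31.2 = 21.84 cm³.
Support = 0.12 × 41.7, so 5.004 cm³.
Total printed volume: 10.5 + 21.84 + 5.004 → 37.344 cm³.
Mass = 37.344 × 1.25 = 46.68 g.
At $77.9/kg: 46.68/1000 × 77.9 = $3.64.

$3.64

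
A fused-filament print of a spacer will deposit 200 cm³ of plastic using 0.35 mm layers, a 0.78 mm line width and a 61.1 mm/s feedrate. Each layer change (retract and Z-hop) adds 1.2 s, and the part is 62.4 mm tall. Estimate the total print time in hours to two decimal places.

Line area = 0.35 × 0.78, so 0.273 mm².
Total extruded path = 200000/0.273 = 732600.7 mm.
Print-move time: 732600.7 / 61.1 → 11990.2 s.
Layers = ⌈62.4/0.35⌉ = 179.
Layer-change overhead: 179 × 1.2 → 214.8 s.
Altogether 11990.2 + 214.8 = 12205 s, i.e. 3.39 hours.

3.39 hours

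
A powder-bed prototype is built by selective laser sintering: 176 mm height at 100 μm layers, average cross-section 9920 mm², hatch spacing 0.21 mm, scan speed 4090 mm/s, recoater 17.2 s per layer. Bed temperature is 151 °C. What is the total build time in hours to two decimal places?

14.06 hours

Number of layers: 176 / 0.1 → 1760 (rounded up).
Scan path per layer: 9920 / 0.21 → 47238.1 mm.
Scan time per layer: 47238.1 / 4090 → 11.5497 s.
Layer cycle = 11.5497 + 17.2 = 28.7497 s.
Build time = 1760 × 28.7497 = 50599.472 s = 14.06 hours.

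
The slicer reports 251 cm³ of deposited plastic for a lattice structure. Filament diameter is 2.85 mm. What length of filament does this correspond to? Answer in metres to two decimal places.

A = π r² = π × 1.425² = 6.3794 mm².
Length = 251 cm³ / 6.3794 mm² = 251000 / 6.3794 = 39345.39 mm = 39.35 m.

39.35 m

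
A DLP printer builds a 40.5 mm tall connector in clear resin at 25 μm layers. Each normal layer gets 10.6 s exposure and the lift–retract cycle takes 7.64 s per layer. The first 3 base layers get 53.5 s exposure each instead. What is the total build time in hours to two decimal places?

Layer count = ceil(40.5 / 0.025) = 1620.
Base layers = 3 × (53.5 + 7.64) = 183.42 s.
Remaining layers = 1617 × (10.6 + 7.64), so 29494.08 s.
Sum: 183.42 + 29494.08 = 29677.5 s → 8.24 hours.

8.24 hours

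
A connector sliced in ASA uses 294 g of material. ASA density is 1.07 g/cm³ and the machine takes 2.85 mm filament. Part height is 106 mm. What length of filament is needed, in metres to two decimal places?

Volume = 294 g / 1.07 g·cm⁻³ = 274.7664 cm³ = 274766.4 mm³.
Filament cross-section = π × (2.85/2)² = 6.3794 mm².
Length = 274766.4 / 6.3794 = 43070.88 mm = 43.07 m.

43.07 m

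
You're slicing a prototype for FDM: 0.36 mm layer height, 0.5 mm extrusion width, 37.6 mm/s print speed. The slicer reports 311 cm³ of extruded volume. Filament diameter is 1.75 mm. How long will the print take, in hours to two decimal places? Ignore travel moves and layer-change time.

Bead cross-section = 0.36 × 0.5, so 0.18 mm².
Path length: 311000 mm³ / 0.18 mm² → 1727777.8 mm.
Extrusion time = 1727777.8 / 37.6, so 45951.5 s.
45951.5 s = 12.76 hours.

12.76 hours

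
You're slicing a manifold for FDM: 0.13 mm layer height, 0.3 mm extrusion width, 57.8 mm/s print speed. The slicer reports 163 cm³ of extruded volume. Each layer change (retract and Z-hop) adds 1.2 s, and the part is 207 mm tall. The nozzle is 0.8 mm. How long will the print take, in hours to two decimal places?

Extrusion cross-section: 0.13 × 0.3 → 0.039 mm².
Path length: 163000 mm³ / 0.039 mm² → 4179487.2 mm.
Print-move time: 4179487.2 / 57.8 → 72309.5 s.
Number of layers: 207 / 0.13 → 1593 (rounded up).
Layer-change overhead = 1593 × 1.2 = 1911.6 s.
Altogether 72309.5 + 1911.6 = 74221.1 s, i.e. 20.62 hours.

20.62 hours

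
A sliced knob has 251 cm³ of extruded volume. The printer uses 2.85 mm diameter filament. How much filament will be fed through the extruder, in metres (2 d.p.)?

39.35 m

Cross-section of 2.85 mm filament: π·(2.85/2)² = 6.3794 mm².
L = 251000 mm³ / 6.3794 mm² = 39345.39 mm, i.e. 39.35 m.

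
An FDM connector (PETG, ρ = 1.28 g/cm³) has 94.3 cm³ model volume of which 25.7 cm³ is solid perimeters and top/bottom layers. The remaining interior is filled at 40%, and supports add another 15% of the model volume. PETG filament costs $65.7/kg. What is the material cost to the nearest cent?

Infill region = 94.3 − 25.7, so 68.6 cm³.
Deposited infill = 0.40 × 68.6, so 27.44 cm³.
Support: 0.15 × 94.3 → 14.145 cm³.
Total extruded: 25.7 + 27.44 + 14.145 → 67.285 cm³.
Mass = 67.285 × 1.28 = 86.1248 g.
At $65.7/kg: 86.1248/1000 × 65.7 = $5.66.

$5.66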